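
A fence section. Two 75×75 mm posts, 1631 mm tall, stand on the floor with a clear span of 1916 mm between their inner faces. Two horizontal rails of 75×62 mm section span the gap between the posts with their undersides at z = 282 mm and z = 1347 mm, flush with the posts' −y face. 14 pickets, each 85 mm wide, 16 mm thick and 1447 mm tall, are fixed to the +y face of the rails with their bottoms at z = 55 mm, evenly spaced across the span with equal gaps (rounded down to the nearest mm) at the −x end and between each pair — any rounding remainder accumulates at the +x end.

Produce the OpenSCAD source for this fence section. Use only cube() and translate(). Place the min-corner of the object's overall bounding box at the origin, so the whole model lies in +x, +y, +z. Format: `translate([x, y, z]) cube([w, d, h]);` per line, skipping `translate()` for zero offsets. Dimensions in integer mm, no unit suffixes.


cube([75, 75, 1631]);
translate([1991, 0, 0]) cube([75, 75, 1631]);
translate([75, 0, 282]) cube([1916, 75, 62]);
translate([75, 0, 1347]) cube([1916, 75, 62]);
translate([123, 75, 55]) cube([85, 16, 1447]);
translate([256, 75, 55]) cube([85, 16, 1447]);
translate([389, 75, 55]) cube([85, 16, 1447]);
translate([522, 75, 55]) cube([85, 16, 1447]);
translate([655, 75, 55]) cube([85, 16, 1447]);
translate([788, 75, 55]) cube([85, 16, 1447]);
translate([921, 75, 55]) cube([85, 16, 1447]);
translate([1054, 75, 55]) cube([85, 16, 1447]);
translate([1187, 75, 55]) cube([85, 16, 1447]);
translate([1320, 75, 55]) cube([85, 16, 1447]);
translate([1453, 75, 55]) cube([85, 16, 1447]);
translate([1586, 75, 55]) cube([85, 16, 1447]);
translate([1719, 75, 55]) cube([85, 16, 1447]);
translate([1852, 75, 55]) cube([85, 16, 1447]);


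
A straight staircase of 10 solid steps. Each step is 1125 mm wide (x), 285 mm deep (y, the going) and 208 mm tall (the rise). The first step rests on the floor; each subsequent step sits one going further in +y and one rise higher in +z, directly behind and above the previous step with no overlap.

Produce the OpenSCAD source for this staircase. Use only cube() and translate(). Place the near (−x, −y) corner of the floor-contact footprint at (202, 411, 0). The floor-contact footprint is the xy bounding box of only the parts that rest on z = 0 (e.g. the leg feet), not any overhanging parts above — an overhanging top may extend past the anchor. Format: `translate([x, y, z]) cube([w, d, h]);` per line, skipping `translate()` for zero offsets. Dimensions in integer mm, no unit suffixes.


translate([202, 411, 0]) cube([1125, 285, 208]);
translate([202, 696, 208]) cube([1125, 285, 208]);
translate([202, 981, 416]) cube([1125, 285, 208]);
translate([202, 1266, 624]) cube([1125, 285, 208]);
translate([202, 1551, 832]) cube([1125, 285, 208]);
translate([202, 1836, 1040]) cube([1125, 285, 208]);
translate([202, 2121, 1248]) cube([1125, 285, 208]);
translate([202, 2406, 1456]) cube([1125, 285, 208]);
translate([202, 2691, 1664]) cube([1125, 285, 208]);
translate([202, 2976, 1872]) cube([1125, 285, 208]);


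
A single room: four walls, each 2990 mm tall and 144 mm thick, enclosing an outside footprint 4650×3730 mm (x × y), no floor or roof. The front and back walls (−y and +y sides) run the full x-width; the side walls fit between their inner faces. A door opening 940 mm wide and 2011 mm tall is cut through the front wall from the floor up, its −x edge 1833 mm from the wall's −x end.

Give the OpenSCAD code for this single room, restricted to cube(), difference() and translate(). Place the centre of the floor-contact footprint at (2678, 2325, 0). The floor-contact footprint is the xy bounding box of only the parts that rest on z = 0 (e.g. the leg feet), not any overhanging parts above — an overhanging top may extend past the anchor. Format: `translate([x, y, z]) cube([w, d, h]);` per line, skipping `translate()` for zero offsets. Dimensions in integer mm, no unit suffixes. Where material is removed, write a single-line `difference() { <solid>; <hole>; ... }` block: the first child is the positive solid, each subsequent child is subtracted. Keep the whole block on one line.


difference() { translate([353, 460, 0]) cube([4650, 144, 2990]); translate([2186, 460, 0]) cube([940, 144, 2011]); }
translate([353, 4046, 0]) cube([4650, 144, 2990]);
translate([353, 604, 0]) cube([144, 3442, 2990]);
translate([4859, 604, 0]) cube([144, 3442, 2990]);


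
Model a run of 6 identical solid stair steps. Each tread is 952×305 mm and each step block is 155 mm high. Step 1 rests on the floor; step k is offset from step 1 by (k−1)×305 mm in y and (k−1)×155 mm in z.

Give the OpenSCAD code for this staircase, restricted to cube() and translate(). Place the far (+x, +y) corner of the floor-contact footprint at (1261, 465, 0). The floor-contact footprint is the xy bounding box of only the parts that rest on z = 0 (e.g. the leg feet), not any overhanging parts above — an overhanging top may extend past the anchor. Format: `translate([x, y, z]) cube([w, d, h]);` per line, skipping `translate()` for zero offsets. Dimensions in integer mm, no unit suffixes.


translate([309, 160, 0]) cube([952, 305, 155]);
translate([309, 465, 155]) cube([952, 305, 155]);
translate([309, 770, 310]) cube([952, 305, 155]);
translate([309, 1075, 465]) cube([952, 305, 155]);
translate([309, 1380, 620]) cube([952, 305, 155]);
translate([309, 1685, 775]) cube([952, 305, 155]);


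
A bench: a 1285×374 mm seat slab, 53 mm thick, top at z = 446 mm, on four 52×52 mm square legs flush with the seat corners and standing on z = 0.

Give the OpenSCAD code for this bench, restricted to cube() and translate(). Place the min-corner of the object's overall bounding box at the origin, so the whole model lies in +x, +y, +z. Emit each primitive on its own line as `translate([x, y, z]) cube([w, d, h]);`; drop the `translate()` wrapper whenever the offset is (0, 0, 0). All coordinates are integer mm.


// leg_h = 446 − 53 = 393
translate([0, 0, 393]) cube([1285, 374, 53]);
cube([52, 52, 393]);
translate([0, 322, 0]) cube([52, 52, 393]);
translate([1233, 0, 0]) cube([52, 52, 393]);
translate([1233, 322, 0]) cube([52, 52, 393]);


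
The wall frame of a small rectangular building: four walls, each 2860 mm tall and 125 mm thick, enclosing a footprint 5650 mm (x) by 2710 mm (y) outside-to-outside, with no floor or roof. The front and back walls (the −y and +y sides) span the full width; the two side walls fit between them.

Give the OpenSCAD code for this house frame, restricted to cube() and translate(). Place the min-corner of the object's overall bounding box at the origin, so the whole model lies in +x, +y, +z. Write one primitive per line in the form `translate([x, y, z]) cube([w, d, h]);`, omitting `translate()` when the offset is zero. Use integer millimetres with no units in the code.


cube([5650, 125, 2860]);
translate([0, 2585, 0]) cube([5650, 125, 2860]);
translate([0, 125, 0]) cube([125, 2460, 2860]);
translate([5525, 125, 0]) cube([125, 2460, 2860]);


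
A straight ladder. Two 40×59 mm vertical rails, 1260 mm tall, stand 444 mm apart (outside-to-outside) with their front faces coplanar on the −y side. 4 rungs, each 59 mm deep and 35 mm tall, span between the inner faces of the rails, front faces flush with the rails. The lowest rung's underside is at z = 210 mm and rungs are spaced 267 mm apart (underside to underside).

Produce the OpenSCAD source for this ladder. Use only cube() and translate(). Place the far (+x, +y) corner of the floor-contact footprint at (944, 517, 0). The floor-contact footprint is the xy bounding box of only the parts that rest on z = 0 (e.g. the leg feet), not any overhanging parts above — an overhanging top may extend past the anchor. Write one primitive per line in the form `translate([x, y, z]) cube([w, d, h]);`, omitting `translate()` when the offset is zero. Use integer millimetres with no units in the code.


// rung span = 444 - 2*40 = 364
// rung[k] z = 210 + k*267
translate([500, 458, 0]) cube([40, 59, 1260]);
translate([904, 458, 0]) cube([40, 59, 1260]);
translate([540, 458, 210]) cube([364, 59, 35]);
translate([540, 458, 477]) cube([364, 59, 35]);
translate([540, 458, 744]) cube([364, 59, 35]);
translate([540, 458, 1011]) cube([364, 59, 35]);


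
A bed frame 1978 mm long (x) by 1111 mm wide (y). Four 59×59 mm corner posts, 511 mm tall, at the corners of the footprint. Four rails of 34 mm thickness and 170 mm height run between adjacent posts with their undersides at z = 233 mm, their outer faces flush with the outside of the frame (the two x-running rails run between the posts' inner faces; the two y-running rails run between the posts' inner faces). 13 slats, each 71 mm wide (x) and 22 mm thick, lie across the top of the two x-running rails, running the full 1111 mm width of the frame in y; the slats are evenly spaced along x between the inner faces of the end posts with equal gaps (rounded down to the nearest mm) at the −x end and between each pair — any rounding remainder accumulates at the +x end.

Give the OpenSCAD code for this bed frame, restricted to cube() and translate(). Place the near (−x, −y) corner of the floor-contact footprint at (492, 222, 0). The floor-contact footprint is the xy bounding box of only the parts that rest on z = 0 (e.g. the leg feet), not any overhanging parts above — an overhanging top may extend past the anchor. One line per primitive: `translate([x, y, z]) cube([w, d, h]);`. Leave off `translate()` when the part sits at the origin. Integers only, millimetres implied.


translate([492, 222, 0]) cube([59, 59, 511]);
translate([492, 1274, 0]) cube([59, 59, 511]);
translate([2411, 222, 0]) cube([59, 59, 511]);
translate([2411, 1274, 0]) cube([59, 59, 511]);
translate([551, 222, 233]) cube([1860, 34, 170]);
translate([551, 1299, 233]) cube([1860, 34, 170]);
translate([492, 281, 233]) cube([34, 993, 170]);
translate([2436, 281, 233]) cube([34, 993, 170]);
translate([617, 222, 403]) cube([71, 1111, 22]);
translate([754, 222, 403]) cube([71, 1111, 22]);
translate([891, 222, 403]) cube([71, 1111, 22]);
translate([1028, 222, 403]) cube([71, 1111, 22]);
translate([1165, 222, 403]) cube([71, 1111, 22]);
translate([1302, 222, 403]) cube([71, 1111, 22]);
translate([1439, 222, 403]) cube([71, 1111, 22]);
translate([1576, 222, 403]) cube([71, 1111, 22]);
translate([1713, 222, 403]) cube([71, 1111, 22]);
translate([1850, 222, 403]) cube([71, 1111, 22]);
translate([1987, 222, 403]) cube([71, 1111, 22]);
translate([2124, 222, 403]) cube([71, 1111, 22]);
translate([2261, 222, 403]) cube([71, 1111, 22]);


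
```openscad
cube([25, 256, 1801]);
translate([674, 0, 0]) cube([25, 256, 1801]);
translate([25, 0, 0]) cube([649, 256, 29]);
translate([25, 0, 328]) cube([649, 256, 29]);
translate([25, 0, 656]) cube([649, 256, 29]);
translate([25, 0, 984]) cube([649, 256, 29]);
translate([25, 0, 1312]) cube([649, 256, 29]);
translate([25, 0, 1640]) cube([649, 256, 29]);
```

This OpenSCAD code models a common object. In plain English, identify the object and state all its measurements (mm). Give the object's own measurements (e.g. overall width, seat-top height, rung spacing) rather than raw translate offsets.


An open bookshelf. Two side panels, each 25 mm thick, 256 mm deep and 1801 mm tall, stand 699 mm apart (outside-to-outside). Between them sit 6 shelves, each 29 mm thick and 256 mm deep, spanning the full gap between the sides. The bottom shelf rests on the floor (its underside at z = 0) and the clear gap between one shelf's top and the next shelf's underside is 299 mm.


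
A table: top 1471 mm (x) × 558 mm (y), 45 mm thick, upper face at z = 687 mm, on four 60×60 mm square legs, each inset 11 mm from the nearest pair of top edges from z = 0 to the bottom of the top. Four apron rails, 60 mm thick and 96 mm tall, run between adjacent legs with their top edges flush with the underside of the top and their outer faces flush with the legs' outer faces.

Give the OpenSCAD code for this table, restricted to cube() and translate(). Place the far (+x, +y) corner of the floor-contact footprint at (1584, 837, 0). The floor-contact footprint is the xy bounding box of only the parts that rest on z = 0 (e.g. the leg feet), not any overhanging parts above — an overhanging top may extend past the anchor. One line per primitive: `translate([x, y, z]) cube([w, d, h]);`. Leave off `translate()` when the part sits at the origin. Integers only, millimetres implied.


translate([124, 290, 642]) cube([1471, 558, 45]);
translate([135, 301, 0]) cube([60, 60, 642]);
translate([1524, 301, 0]) cube([60, 60, 642]);
translate([135, 777, 0]) cube([60, 60, 642]);
translate([1524, 777, 0]) cube([60, 60, 642]);
translate([195, 301, 546]) cube([1329, 60, 96]);
translate([195, 777, 546]) cube([1329, 60, 96]);
translate([135, 361, 546]) cube([60, 416, 96]);
translate([1524, 361, 546]) cube([60, 416, 96]);


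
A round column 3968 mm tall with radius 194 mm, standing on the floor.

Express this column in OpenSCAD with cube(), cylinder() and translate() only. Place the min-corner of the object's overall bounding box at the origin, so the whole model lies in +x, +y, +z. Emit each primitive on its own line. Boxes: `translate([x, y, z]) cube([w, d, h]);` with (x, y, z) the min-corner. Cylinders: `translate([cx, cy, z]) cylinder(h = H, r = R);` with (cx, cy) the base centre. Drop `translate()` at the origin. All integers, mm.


translate([194, 194, 0]) cylinder(h = 3968, r = 194);


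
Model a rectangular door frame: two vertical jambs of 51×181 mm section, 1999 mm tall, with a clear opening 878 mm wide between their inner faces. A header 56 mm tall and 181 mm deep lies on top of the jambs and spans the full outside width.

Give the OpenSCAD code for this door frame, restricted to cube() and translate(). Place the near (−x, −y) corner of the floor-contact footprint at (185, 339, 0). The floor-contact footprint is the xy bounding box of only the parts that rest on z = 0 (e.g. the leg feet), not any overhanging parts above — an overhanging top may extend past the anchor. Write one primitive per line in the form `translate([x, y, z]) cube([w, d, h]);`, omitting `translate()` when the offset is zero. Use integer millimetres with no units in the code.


translate([185, 339, 0]) cube([51, 181, 1999]);
translate([1114, 339, 0]) cube([51, 181, 1999]);
translate([185, 339, 1999]) cube([980, 181, 56]);


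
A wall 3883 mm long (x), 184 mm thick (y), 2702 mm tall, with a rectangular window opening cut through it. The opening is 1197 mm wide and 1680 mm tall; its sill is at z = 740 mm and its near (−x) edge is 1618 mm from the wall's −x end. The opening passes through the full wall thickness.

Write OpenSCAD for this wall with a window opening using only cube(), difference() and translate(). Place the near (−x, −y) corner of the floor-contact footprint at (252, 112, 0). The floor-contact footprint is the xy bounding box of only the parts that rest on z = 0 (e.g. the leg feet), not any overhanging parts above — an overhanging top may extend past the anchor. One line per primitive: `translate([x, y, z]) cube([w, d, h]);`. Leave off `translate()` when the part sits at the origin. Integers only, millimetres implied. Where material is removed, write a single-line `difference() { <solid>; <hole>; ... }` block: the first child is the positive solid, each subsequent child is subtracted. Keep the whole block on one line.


difference() { translate([252, 112, 0]) cube([3883, 184, 2702]); translate([1870, 112, 740]) cube([1197, 184, 1680]); }


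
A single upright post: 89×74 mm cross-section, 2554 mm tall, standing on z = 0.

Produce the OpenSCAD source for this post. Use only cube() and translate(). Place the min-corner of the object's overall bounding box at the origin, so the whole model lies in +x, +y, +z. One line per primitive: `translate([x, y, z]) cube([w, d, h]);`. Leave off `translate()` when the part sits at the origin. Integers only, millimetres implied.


cube([89, 74, 2554]);


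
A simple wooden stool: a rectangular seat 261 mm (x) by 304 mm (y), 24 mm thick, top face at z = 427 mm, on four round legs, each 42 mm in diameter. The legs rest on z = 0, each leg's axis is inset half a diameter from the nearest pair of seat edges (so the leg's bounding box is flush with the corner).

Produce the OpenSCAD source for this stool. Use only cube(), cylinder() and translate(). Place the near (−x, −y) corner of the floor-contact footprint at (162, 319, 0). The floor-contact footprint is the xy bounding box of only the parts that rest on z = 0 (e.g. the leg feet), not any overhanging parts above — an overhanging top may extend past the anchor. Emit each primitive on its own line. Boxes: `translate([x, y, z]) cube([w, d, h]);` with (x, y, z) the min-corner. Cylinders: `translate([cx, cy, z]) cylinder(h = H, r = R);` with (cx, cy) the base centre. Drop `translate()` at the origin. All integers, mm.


translate([162, 319, 403]) cube([261, 304, 24]);
translate([183, 340, 0]) cylinder(h = 403, r = 21);
translate([402, 340, 0]) cylinder(h = 403, r = 21);
translate([183, 602, 0]) cylinder(h = 403, r = 21);
translate([402, 602, 0]) cylinder(h = 403, r = 21);


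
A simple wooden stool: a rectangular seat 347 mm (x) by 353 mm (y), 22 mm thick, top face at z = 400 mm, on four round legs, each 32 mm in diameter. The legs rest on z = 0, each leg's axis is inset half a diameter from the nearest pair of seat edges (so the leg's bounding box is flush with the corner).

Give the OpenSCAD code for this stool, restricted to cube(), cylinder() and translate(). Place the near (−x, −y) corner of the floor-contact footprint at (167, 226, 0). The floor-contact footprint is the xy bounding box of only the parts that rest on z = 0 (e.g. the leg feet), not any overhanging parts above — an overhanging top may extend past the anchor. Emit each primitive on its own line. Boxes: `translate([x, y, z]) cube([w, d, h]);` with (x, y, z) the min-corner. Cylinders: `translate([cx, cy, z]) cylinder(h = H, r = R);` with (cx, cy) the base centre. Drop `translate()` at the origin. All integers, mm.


translate([167, 226, 378]) cube([347, 353, 22]);
translate([183, 242, 0]) cylinder(h = 378, r = 16);
translate([498, 242, 0]) cylinder(h = 378, r = 16);
translate([183, 563, 0]) cylinder(h = 378, r = 16);
translate([498, 563, 0]) cylinder(h = 378, r = 16);


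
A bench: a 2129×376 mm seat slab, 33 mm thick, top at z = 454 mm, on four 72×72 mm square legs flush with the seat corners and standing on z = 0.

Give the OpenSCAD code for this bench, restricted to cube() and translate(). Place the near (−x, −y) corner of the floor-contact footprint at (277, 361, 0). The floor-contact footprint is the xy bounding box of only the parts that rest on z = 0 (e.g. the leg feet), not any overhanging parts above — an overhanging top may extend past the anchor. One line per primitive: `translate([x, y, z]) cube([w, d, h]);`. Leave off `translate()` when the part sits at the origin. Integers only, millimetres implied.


// leg_h = 454 − 33 = 421
translate([277, 361, 421]) cube([2129, 376, 33]);
translate([277, 361, 0]) cube([72, 72, 421]);
translate([277, 665, 0]) cube([72, 72, 421]);
translate([2334, 361, 0]) cube([72, 72, 421]);
translate([2334, 665, 0]) cube([72, 72, 421]);


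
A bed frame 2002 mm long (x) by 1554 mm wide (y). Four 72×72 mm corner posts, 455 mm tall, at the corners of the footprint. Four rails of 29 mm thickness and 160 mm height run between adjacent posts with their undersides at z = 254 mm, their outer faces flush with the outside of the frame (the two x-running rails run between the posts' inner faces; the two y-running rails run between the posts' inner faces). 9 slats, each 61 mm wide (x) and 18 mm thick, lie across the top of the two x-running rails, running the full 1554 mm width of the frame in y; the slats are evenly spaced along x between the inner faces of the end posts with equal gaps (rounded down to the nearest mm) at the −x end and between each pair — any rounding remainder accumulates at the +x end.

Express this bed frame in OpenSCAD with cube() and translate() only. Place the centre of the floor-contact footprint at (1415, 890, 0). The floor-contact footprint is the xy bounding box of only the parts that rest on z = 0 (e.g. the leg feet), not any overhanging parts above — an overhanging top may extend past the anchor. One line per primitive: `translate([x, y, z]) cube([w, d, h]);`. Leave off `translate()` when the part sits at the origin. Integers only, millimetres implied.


// slat z = rail_z + rail_h = 254 + 160 = 414
// slat gap = ⌊(1858 − 9·61) / 10⌋ = 130
translate([414, 113, 0]) cube([72, 72, 455]);
translate([414, 1595, 0]) cube([72, 72, 455]);
translate([2344, 113, 0]) cube([72, 72, 455]);
translate([2344, 1595, 0]) cube([72, 72, 455]);
translate([486, 113, 254]) cube([1858, 29, 160]);
translate([486, 1638, 254]) cube([1858, 29, 160]);
translate([414, 185, 254]) cube([29, 1410, 160]);
translate([2387, 185, 254]) cube([29, 1410, 160]);
translate([616, 113, 414]) cube([61, 1554, 18]);
translate([807, 113, 414]) cube([61, 1554, 18]);
translate([998, 113, 414]) cube([61, 1554, 18]);
translate([1189, 113, 414]) cube([61, 1554, 18]);
translate([1380, 113, 414]) cube([61, 1554, 18]);
translate([1571, 113, 414]) cube([61, 1554, 18]);
translate([1762, 113, 414]) cube([61, 1554, 18]);
translate([1953, 113, 414]) cube([61, 1554, 18]);
translate([2144, 113, 414]) cube([61, 1554, 18]);


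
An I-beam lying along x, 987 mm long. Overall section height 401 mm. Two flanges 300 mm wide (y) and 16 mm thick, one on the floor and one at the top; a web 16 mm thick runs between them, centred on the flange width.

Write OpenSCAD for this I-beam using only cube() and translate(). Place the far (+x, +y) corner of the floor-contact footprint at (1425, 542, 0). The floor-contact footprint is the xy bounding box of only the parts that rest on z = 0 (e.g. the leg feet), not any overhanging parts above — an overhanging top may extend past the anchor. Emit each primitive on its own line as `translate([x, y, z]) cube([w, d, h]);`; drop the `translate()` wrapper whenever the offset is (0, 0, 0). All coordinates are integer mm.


translate([438, 242, 0]) cube([987, 300, 16]);
translate([438, 384, 16]) cube([987, 16, 369]);
translate([438, 242, 385]) cube([987, 300, 16]);


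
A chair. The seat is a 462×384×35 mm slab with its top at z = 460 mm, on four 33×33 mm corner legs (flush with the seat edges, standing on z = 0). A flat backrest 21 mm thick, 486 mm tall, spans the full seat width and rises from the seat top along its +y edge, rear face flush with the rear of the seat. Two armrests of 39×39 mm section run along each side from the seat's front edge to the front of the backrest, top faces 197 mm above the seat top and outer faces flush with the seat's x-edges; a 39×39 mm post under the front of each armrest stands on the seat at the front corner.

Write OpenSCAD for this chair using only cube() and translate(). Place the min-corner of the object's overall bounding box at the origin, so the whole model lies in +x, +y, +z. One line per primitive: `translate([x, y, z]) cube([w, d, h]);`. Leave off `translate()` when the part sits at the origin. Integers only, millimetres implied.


translate([0, 0, 425]) cube([462, 384, 35]);
cube([33, 33, 425]);
translate([429, 0, 0]) cube([33, 33, 425]);
translate([0, 351, 0]) cube([33, 33, 425]);
translate([429, 351, 0]) cube([33, 33, 425]);
translate([0, 363, 460]) cube([462, 21, 486]);
translate([0, 0, 618]) cube([39, 363, 39]);
translate([423, 0, 618]) cube([39, 363, 39]);
translate([0, 0, 460]) cube([39, 39, 158]);
translate([423, 0, 460]) cube([39, 39, 158]);


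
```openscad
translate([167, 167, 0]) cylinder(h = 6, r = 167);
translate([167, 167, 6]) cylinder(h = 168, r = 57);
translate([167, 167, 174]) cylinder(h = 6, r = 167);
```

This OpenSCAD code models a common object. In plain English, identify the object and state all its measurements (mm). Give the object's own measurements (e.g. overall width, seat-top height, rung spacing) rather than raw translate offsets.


A spool: two coaxial disc flanges of radius 167 mm and thickness 6 mm, joined by a core cylinder of radius 57 mm and height 168 mm. The lower flange rests on z = 0 and the three cylinders share a vertical axis.


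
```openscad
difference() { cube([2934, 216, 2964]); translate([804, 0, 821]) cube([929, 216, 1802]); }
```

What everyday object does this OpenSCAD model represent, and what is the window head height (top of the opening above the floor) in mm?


A wall with a window opening. The window head height is 2623 mm.

A wall with a rectangular opening subtracted — a window. Sill at z = 821, opening 1802 mm tall, so the head is at 821 + 1802 = 2623 mm.


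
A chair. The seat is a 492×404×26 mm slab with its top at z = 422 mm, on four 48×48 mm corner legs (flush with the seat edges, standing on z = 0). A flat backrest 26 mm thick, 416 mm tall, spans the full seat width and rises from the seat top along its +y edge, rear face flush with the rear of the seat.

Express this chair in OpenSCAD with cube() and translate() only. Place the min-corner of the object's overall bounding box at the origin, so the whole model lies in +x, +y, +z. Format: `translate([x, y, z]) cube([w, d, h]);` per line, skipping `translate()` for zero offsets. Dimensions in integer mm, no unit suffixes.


// leg_h = 422 - 26 = 396
translate([0, 0, 396]) cube([492, 404, 26]);
cube([48, 48, 396]);
translate([444, 0, 0]) cube([48, 48, 396]);
translate([0, 356, 0]) cube([48, 48, 396]);
translate([444, 356, 0]) cube([48, 48, 396]);
translate([0, 378, 422]) cube([492, 26, 416]);


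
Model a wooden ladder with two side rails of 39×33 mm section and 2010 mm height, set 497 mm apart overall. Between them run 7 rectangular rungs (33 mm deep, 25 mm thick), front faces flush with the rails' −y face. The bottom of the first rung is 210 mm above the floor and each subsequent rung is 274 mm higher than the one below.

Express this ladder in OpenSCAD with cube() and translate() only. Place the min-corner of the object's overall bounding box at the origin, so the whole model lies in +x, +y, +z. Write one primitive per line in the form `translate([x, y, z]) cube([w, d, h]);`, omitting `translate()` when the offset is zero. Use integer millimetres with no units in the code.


// rung span = 497 - 2*39 = 419
// rung[k] z = 210 + k*274
cube([39, 33, 2010]);
translate([458, 0, 0]) cube([39, 33, 2010]);
translate([39, 0, 210]) cube([419, 33, 25]);
translate([39, 0, 484]) cube([419, 33, 25]);
translate([39, 0, 758]) cube([419, 33, 25]);
translate([39, 0, 1032]) cube([419, 33, 25]);
translate([39, 0, 1306]) cube([419, 33, 25]);
translate([39, 0, 1580]) cube([419, 33, 25]);
translate([39, 0, 1854]) cube([419, 33, 25]);


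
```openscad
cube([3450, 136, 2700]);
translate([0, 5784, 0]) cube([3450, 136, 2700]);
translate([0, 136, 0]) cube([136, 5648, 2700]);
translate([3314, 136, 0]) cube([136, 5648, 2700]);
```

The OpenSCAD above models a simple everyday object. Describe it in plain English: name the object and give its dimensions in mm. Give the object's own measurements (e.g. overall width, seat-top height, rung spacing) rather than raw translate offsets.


The wall frame of a small rectangular building: four walls, each 2700 mm tall and 136 mm thick, enclosing a footprint 3450 mm (x) by 5920 mm (y) outside-to-outside, with no floor or roof. The front and back walls (the −y and +y sides) span the full width; the two side walls fit between them.


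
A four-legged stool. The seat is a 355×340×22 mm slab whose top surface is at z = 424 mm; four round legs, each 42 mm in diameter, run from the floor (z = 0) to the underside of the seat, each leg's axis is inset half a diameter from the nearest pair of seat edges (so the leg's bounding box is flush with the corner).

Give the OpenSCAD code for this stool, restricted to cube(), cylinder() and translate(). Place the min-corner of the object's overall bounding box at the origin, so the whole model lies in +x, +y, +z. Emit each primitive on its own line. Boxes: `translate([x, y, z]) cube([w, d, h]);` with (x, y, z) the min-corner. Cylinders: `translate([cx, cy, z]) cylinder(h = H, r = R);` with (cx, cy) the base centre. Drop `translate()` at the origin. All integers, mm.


translate([0, 0, 402]) cube([355, 340, 22]);
translate([21, 21, 0]) cylinder(h = 402, r = 21);
translate([334, 21, 0]) cylinder(h = 402, r = 21);
translate([21, 319, 0]) cylinder(h = 402, r = 21);
translate([334, 319, 0]) cylinder(h = 402, r = 21);


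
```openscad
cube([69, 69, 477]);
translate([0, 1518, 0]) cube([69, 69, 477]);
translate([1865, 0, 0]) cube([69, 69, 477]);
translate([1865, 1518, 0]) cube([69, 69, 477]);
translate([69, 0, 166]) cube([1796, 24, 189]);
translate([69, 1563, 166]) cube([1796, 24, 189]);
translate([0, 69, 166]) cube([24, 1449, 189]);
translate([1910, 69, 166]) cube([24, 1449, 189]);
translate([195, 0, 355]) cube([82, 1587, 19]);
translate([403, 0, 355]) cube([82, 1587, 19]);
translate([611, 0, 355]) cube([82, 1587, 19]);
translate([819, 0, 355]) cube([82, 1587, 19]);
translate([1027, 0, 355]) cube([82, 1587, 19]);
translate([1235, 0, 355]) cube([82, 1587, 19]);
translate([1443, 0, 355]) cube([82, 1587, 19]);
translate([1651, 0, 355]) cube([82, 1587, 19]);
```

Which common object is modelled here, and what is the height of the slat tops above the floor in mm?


A bed frame. The slat-top height is 374 mm.

Four posts, four rails, and a row of slats — a bed frame. Slats sit on the rails at z = 166 + 189 = 355; with slat thickness 19, the top is 374 mm.


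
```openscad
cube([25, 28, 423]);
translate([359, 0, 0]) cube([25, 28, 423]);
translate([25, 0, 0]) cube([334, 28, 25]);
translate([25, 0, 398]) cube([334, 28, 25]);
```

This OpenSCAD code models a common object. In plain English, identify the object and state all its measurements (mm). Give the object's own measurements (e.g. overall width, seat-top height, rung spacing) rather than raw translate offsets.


A rectangular picture frame lying in the x–z plane (depth along y). The opening is 334 mm wide (x) by 373 mm tall (z), surrounded by a border 25 mm wide on all four sides. The frame is 28 mm deep and is made of two full-height vertical stiles with two horizontal rails fitted between them.


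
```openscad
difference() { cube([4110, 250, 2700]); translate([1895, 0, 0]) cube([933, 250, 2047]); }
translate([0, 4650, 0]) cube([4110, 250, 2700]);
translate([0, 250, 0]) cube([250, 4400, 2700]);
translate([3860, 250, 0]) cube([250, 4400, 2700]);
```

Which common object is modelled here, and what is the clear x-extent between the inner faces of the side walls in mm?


A single room. The interior width is 3610 mm.

Four walls enclosing a rectangle with a door in the front wall — a room. Outside width 4110 minus two 250 mm walls gives 3610 mm.


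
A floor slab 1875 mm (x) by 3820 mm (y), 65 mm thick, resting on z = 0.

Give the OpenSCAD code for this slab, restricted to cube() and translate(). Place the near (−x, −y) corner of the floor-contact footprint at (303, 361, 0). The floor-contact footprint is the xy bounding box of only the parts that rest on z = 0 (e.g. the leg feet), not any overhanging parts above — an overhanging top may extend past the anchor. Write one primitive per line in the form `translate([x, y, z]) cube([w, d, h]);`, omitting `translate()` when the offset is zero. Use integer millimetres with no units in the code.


translate([303, 361, 0]) cube([1875, 3820, 65]);


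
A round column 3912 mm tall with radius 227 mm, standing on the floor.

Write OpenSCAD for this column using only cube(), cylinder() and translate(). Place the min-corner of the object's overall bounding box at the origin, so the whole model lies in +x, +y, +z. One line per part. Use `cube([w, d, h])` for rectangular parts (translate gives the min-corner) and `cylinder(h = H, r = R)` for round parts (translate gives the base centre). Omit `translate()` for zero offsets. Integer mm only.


translate([227, 227, 0]) cylinder(h = 3912, r = 227);


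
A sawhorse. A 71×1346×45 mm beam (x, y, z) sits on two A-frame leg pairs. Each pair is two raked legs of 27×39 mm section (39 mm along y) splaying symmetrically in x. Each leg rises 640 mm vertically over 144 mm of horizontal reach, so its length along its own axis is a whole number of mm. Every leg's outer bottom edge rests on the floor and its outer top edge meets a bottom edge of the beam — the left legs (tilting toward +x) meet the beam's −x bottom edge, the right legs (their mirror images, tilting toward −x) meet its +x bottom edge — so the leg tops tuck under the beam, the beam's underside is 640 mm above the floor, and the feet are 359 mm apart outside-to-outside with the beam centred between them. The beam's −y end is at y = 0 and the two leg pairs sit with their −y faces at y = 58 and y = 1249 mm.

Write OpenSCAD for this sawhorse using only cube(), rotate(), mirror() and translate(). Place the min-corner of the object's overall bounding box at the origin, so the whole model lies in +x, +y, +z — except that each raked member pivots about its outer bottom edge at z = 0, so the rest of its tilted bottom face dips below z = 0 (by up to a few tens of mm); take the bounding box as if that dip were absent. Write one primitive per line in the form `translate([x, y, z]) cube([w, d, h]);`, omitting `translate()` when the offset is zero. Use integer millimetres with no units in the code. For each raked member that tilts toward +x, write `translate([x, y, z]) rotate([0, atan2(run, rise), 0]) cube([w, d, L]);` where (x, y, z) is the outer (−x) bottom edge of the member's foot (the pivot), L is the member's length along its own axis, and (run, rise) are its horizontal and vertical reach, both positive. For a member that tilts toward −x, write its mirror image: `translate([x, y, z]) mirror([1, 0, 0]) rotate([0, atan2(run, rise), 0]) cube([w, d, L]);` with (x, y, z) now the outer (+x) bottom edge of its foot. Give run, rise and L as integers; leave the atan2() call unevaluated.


translate([144, 0, 640]) cube([71, 1346, 45]);
translate([0, 58, 0]) rotate([0, atan2(144, 640), 0]) cube([27, 39, 656]);
translate([359, 58, 0]) mirror([1, 0, 0]) rotate([0, atan2(144, 640), 0]) cube([27, 39, 656]);
translate([0, 1249, 0]) rotate([0, atan2(144, 640), 0]) cube([27, 39, 656]);
translate([359, 1249, 0]) mirror([1, 0, 0]) rotate([0, atan2(144, 640), 0]) cube([27, 39, 656]);


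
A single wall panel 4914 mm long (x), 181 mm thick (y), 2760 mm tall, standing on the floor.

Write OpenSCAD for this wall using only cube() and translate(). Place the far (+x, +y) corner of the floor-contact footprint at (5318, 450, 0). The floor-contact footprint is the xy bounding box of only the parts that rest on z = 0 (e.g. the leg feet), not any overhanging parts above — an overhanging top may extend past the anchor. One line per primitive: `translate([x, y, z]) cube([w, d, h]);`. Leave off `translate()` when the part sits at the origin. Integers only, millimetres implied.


translate([404, 269, 0]) cube([4914, 181, 2760]);


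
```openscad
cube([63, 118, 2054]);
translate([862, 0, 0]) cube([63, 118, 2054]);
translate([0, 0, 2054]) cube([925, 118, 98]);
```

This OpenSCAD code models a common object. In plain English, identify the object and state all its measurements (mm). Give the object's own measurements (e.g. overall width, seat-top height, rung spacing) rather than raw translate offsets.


A door frame. The clear opening is 799 mm wide and 2054 mm high. Two 63 mm wide jambs, 118 mm deep, stand either side of the opening from the floor to the top of the opening. A 98 mm thick head sits across the top of both jambs, spanning the full outside width of the frame.


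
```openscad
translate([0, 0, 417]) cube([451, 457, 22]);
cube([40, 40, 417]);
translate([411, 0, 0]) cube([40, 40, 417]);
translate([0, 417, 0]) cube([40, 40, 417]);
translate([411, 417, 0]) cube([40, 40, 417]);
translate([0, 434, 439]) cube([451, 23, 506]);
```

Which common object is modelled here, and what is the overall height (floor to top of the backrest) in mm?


A chair. The overall height is 945 mm.

A slab on four corner posts with a tall panel at the back — a chair. The seat slab sits at z = 417 with thickness 22, and the 506 mm backrest starts at the seat top, so the overall height is 417 + 22 + 506 = 945 mm.


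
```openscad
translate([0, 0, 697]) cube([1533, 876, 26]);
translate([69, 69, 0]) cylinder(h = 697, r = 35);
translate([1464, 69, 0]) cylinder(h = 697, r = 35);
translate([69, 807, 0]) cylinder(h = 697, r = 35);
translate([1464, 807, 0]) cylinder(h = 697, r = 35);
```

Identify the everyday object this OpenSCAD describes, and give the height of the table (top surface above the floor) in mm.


A table. The table height is 723 mm.

A 1533×876×26 slab sits at z = 697 on four Ø70 mm round legs — a table. The top surface is at 697 + 26 = 723 mm.


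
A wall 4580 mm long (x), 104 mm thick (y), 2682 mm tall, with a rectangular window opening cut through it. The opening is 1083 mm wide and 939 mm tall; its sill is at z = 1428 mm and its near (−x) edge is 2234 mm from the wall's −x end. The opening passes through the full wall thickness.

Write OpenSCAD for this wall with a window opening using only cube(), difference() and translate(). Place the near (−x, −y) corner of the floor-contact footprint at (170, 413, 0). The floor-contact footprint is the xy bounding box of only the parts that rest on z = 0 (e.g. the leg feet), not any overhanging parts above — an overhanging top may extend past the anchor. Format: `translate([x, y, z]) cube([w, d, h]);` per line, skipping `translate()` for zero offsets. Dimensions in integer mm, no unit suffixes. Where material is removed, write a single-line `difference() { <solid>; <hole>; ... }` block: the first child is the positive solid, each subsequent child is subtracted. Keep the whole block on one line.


difference() { translate([170, 413, 0]) cube([4580, 104, 2682]); translate([2404, 413, 1428]) cube([1083, 104, 939]); }


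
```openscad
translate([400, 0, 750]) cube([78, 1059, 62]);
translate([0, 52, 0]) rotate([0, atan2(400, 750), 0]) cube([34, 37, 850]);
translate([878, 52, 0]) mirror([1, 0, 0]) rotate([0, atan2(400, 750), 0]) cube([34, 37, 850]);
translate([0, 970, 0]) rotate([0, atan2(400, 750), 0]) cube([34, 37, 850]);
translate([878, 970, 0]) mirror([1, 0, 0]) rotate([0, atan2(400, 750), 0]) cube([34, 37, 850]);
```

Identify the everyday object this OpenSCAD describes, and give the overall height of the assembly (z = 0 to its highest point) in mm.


A sawhorse. The overall height is 812 mm.

A beam across two mirrored pairs of raked legs — a sawhorse. The beam's underside is at z = 750 (matching the legs' vertical rise in atan2(400, 750)) and the beam is 62 mm tall, so its top is at 750 + 62 = 812 mm. The raked legs top out at the beam's underside, so that is the highest point.


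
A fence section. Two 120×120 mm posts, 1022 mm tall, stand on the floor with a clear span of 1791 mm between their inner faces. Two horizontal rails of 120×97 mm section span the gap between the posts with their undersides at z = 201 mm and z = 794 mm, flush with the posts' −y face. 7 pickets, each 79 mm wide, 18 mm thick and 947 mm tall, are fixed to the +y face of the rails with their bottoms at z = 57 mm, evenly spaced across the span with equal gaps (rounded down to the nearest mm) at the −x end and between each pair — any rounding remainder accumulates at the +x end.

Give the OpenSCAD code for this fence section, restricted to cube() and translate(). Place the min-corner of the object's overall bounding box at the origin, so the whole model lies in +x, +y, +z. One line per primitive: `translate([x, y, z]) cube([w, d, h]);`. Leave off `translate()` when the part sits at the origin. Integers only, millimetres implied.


cube([120, 120, 1022]);
translate([1911, 0, 0]) cube([120, 120, 1022]);
translate([120, 0, 201]) cube([1791, 120, 97]);
translate([120, 0, 794]) cube([1791, 120, 97]);
translate([274, 120, 57]) cube([79, 18, 947]);
translate([507, 120, 57]) cube([79, 18, 947]);
translate([740, 120, 57]) cube([79, 18, 947]);
translate([973, 120, 57]) cube([79, 18, 947]);
translate([1206, 120, 57]) cube([79, 18, 947]);
translate([1439, 120, 57]) cube([79, 18, 947]);
translate([1672, 120, 57]) cube([79, 18, 947]);
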